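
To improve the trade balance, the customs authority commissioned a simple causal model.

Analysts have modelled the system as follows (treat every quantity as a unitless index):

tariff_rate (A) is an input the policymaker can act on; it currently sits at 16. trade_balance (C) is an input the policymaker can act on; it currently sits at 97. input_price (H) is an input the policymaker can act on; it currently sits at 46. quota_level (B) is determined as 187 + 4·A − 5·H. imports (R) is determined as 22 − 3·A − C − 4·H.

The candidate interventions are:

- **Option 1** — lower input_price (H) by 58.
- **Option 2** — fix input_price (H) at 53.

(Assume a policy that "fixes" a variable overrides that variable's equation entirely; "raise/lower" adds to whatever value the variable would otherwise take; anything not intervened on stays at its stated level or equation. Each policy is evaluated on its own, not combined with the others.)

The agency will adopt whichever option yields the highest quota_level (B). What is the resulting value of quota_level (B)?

Option 1 (H − 58):
  A = 16
  H = 46 − 58 = -12
  B = 187 + 4·16 − 5·(-12) = 311
Option 2 (H := 53):
  A = 16
  H = 53
  B = 187 + 4·16 − 5·53 = -14
Comparing — Option 1: B=311, Option 2: B=-14. Highest is 311 (Option 1).

311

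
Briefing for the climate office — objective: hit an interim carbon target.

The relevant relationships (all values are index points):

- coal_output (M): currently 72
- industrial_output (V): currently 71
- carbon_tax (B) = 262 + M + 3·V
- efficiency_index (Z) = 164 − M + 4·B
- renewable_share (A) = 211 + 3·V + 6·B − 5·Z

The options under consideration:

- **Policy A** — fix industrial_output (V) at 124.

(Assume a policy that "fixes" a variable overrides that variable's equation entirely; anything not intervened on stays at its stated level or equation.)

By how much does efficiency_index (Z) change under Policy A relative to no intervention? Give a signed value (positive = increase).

Baseline:
  M = 72
  V = 71
  B = 262 + 72 + 3·71 = 547
  Z = 164 − 72 + 4·547 = 2280
Policy A (V := 124):
  M = 72
  V = 124
  B = 262 + 72 + 3·124 = 706
  Z = 164 − 72 + 4·706 = 2916
Change in Z: 2916 − 2280 = 636

636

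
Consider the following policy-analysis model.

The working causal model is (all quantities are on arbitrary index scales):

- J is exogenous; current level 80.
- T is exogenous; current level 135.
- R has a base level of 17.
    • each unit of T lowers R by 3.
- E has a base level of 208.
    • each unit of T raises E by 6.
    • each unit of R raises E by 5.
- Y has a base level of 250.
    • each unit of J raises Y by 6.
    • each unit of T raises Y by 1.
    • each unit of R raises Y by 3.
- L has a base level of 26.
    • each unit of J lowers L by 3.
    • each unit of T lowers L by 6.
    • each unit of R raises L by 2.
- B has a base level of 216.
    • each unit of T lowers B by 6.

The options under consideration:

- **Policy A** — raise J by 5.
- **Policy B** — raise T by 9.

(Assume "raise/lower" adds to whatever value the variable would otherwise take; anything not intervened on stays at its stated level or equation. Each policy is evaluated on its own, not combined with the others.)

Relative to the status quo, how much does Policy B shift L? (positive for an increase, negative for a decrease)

-108

Baseline:
  J = 80
  T = 135
  R = 17 − 3·135 = -388
  L = 26 − 3·80 − 6·135 + 2·(-388) = -1800
Policy B (T + 9):
  J = 80
  T = 135 + 9 = 144
  R = 17 − 3·144 = -415
  L = 26 − 3·80 − 6·144 + 2·(-415) = -1908
Change in L: -1908 − (-1800) = -108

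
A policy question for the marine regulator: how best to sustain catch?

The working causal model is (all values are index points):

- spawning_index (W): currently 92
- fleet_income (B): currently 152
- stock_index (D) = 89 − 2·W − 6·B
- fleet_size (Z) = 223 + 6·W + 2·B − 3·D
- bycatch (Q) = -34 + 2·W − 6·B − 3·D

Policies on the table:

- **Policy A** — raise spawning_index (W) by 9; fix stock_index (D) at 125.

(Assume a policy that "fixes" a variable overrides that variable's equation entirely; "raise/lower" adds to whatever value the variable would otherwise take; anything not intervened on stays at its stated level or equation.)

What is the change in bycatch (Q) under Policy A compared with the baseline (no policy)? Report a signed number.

Baseline:
  W = 92
  B = 152
  D = 89 − 2·92 − 6·152 = -1007
  Q = -34 + 2·92 − 6·152 − 3·(-1007) = 2259
Policy A (W + 9, D := 125):
  W = 92 + 9 = 101
  B = 152
  D = 125
  Q = -34 + 2·101 − 6·152 − 3·125 = -1119
Change in Q: -1119 − 2259 = -3378

-3378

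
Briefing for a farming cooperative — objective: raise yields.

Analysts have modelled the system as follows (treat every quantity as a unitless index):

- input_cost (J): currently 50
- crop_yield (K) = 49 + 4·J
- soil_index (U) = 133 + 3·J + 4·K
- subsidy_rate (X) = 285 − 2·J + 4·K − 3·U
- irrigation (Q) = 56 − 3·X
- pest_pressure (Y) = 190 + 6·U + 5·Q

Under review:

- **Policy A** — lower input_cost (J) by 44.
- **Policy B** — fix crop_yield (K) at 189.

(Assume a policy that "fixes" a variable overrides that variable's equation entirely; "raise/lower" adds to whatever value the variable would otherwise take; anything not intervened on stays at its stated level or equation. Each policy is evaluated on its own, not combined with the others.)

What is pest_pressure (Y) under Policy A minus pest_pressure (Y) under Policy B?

-24756

Policy A (J − 44):
  J = 50 − 44 = 6
  K = 49 + 4·6 = 73
  U = 133 + 3·6 + 4·73 = 443
  X = 285 − 2·6 + 4·73 − 3·443 = -764
  Q = 56 − 3·(-764) = 2348
  Y = 190 + 6·443 + 5·2348 = 14588
Policy B (K := 189):
  J = 50
  K = 189
  U = 133 + 3·50 + 4·189 = 1039
  X = 285 − 2·50 + 4·189 − 3·1039 = -2176
  Q = 56 − 3·(-2176) = 6584
  Y = 190 + 6·1039 + 5·6584 = 39344
Y: 14588 − 39344 = -24756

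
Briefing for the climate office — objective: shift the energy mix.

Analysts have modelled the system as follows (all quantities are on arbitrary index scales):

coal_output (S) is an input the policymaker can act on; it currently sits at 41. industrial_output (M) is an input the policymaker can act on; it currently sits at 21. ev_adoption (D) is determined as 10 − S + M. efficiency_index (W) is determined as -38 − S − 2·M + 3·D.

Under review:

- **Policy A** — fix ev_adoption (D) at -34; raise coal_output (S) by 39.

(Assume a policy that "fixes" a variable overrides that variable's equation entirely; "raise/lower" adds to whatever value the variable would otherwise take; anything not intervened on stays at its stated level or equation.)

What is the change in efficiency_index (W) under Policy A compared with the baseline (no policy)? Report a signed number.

-111

Baseline:
  S = 41
  M = 21
  D = 10 − 41 + 21 = -10
  W = -38 − 41 − 2·21 + 3·(-10) = -151
Policy A (D := -34, S + 39):
  S = 41 + 39 = 80
  M = 21
  D = -34
  W = -38 − 80 − 2·21 + 3·(-34) = -262
Change in W: -262 − (-151) = -111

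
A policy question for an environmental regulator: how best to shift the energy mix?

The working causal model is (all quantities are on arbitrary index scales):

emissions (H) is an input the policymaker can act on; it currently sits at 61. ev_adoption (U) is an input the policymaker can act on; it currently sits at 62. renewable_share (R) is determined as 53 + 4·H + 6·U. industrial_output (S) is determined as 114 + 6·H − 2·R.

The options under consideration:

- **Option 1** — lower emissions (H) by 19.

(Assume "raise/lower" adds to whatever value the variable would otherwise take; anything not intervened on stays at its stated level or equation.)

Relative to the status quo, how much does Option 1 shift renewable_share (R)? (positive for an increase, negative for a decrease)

-76

Baseline:
  H = 61
  U = 62
  R = 53 + 4·61 + 6·62 = 669
Option 1 (H − 19):
  H = 61 − 19 = 42
  U = 62
  R = 53 + 4·42 + 6·62 = 593
Change in R: 593 − 669 = -76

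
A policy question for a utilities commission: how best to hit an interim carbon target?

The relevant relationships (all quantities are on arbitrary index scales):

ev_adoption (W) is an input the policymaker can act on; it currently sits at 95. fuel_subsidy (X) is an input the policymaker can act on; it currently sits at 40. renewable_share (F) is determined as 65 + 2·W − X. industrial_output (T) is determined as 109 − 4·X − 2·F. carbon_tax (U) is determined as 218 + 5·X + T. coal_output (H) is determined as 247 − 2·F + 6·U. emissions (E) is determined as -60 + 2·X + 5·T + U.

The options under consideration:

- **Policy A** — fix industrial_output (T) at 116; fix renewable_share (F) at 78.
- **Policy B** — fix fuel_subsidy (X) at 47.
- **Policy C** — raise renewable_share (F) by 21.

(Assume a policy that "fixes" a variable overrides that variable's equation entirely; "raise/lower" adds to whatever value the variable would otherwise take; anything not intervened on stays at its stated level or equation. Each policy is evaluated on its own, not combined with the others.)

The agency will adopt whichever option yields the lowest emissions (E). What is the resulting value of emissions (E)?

Policy A (T := 116, F := 78):
  W = 95
  X = 40
  F = 78
  T = 116
  U = 218 + 5·40 + 116 = 534
  E = -60 + 2·40 + 5·116 + 534 = 1134
Policy B (X := 47):
  W = 95
  X = 47
  F = 65 + 2·95 − 47 = 208
  T = 109 − 4·47 − 2·208 = -495
  U = 218 + 5·47 + (-495) = -42
  E = -60 + 2·47 + 5·(-495) + (-42) = -2483
Policy C (F + 21):
  W = 95
  X = 40
  F = 65 + 2·95 − 40 (+21 from intervention) = 236
  T = 109 − 4·40 − 2·236 = -523
  U = 218 + 5·40 + (-523) = -105
  E = -60 + 2·40 + 5·(-523) + (-105) = -2700
Comparing — Policy A: E=1134, Policy B: E=-2483, Policy C: E=-2700. Lowest is -2700 (Policy C).

-2700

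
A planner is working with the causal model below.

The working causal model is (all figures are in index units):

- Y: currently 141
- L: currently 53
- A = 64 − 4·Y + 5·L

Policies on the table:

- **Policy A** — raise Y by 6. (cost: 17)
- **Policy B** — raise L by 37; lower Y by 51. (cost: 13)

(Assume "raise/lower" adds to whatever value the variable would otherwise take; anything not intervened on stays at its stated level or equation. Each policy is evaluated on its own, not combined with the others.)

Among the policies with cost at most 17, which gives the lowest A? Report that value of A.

-259

Policy A (Y + 6):
  Y = 141 + 6 = 147
  L = 53
  A = 64 − 4·147 + 5·53 = -259
Policy B (L + 37, Y − 51):
  Y = 141 − 51 = 90
  L = 53 + 37 = 90
  A = 64 − 4·90 + 5·90 = 154
Comparing — Policy A: A=-259, Policy B: A=154. Lowest is -259 (Policy A).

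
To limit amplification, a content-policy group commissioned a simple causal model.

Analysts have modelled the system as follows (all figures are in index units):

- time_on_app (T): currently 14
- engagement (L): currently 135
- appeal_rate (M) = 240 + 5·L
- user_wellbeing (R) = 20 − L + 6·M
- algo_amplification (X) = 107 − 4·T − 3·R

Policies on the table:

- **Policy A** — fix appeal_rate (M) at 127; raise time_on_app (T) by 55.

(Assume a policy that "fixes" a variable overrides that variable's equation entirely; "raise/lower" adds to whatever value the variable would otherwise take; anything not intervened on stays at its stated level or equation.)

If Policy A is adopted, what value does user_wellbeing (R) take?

Policy A (M := 127, T + 55):
  L = 135
  M = 127
  R = 20 − 135 + 6·127 = 647

647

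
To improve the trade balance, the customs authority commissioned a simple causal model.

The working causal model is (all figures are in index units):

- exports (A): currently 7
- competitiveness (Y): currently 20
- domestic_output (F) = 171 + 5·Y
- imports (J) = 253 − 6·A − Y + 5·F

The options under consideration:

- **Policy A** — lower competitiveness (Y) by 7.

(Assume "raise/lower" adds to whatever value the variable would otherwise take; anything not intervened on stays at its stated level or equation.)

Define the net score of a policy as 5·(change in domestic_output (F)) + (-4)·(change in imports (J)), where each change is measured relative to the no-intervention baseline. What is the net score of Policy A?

Baseline:
  A = 7
  Y = 20
  F = 171 + 5·20 = 271
  J = 253 − 6·7 − 20 + 5·271 = 1546
Policy A (Y − 7):
  A = 7
  Y = 20 − 7 = 13
  F = 171 + 5·13 = 236
  J = 253 − 6·7 − 13 + 5·236 = 1378
ΔF = 236 − 271 = -35; ΔJ = 1378 − 1546 = -168
Score = 5·(-35) + (-4)·(-168) = 497

497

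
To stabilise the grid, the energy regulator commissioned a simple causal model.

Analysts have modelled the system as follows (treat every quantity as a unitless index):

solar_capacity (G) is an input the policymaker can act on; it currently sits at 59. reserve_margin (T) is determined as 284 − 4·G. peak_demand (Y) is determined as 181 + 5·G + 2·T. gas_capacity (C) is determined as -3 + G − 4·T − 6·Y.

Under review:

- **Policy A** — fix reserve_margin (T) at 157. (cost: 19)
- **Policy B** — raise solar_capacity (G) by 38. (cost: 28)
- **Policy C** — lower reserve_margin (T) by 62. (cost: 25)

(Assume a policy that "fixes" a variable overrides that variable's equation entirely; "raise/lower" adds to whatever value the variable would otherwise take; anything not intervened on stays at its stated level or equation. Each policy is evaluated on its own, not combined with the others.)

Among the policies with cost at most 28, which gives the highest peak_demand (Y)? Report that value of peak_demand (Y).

Policy A (T := 157):
  G = 59
  T = 157
  Y = 181 + 5·59 + 2·157 = 790
Policy B (G + 38):
  G = 59 + 38 = 97
  T = 284 − 4·97 = -104
  Y = 181 + 5·97 + 2·(-104) = 458
Policy C (T − 62):
  G = 59
  T = 284 − 4·59 (−62 from intervention) = -14
  Y = 181 + 5·59 + 2·(-14) = 448
Comparing — Policy A: Y=790, Policy B: Y=458, Policy C: Y=448. Highest is 790 (Policy A).

790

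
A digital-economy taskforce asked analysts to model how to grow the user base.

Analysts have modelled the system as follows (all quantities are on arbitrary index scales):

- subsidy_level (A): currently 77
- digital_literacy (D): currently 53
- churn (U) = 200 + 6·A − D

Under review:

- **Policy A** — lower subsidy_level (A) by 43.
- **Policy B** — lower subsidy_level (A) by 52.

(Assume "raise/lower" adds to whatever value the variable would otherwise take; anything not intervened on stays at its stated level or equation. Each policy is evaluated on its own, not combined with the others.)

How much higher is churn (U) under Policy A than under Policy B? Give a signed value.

54

Policy A (A − 43):
  A = 77 − 43 = 34
  D = 53
  U = 200 + 6·34 − 53 = 351
Policy B (A − 52):
  A = 77 − 52 = 25
  D = 53
  U = 200 + 6·25 − 53 = 297
U: 351 − 297 = 54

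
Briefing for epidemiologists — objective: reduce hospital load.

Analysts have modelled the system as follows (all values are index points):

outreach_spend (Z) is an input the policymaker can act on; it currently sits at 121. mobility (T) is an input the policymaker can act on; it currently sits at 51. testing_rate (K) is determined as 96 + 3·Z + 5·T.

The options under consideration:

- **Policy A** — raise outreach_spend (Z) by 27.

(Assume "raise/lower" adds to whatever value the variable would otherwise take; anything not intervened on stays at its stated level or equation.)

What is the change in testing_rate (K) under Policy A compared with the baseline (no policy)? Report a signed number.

Baseline:
  Z = 121
  T = 51
  K = 96 + 3·121 + 5·51 = 714
Policy A (Z + 27):
  Z = 121 + 27 = 148
  T = 51
  K = 96 + 3·148 + 5·51 = 795
Change in K: 795 − 714 = 81

81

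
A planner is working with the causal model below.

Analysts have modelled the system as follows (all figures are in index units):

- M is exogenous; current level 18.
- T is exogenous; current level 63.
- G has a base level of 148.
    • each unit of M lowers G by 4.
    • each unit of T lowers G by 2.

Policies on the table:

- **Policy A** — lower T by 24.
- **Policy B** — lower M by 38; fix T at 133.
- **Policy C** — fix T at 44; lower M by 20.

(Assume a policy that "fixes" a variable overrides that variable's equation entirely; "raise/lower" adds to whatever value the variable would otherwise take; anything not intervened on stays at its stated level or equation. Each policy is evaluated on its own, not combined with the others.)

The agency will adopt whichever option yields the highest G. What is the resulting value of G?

68

Policy A (T − 24):
  M = 18
  T = 63 − 24 = 39
  G = 148 − 4·18 − 2·39 = -2
Policy B (M − 38, T := 133):
  M = 18 − 38 = -20
  T = 133
  G = 148 − 4·(-20) − 2·133 = -38
Policy C (T := 44, M − 20):
  M = 18 − 20 = -2
  T = 44
  G = 148 − 4·(-2) − 2·44 = 68
Comparing — Policy A: G=-2, Policy B: G=-38, Policy C: G=68. Highest is 68 (Policy C).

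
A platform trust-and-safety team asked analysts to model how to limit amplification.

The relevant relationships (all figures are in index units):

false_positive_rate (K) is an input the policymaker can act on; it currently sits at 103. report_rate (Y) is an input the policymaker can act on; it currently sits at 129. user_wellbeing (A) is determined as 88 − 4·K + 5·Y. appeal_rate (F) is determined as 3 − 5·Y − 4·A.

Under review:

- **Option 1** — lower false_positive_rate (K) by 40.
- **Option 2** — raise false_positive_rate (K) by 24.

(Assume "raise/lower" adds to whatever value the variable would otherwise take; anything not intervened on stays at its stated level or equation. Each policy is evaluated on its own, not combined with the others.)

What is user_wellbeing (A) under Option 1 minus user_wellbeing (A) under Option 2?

256

Option 1 (K − 40):
  K = 103 − 40 = 63
  Y = 129
  A = 88 − 4·63 + 5·129 = 481
Option 2 (K + 24):
  K = 103 + 24 = 127
  Y = 129
  A = 88 − 4·127 + 5·129 = 225
A: 481 − 225 = 256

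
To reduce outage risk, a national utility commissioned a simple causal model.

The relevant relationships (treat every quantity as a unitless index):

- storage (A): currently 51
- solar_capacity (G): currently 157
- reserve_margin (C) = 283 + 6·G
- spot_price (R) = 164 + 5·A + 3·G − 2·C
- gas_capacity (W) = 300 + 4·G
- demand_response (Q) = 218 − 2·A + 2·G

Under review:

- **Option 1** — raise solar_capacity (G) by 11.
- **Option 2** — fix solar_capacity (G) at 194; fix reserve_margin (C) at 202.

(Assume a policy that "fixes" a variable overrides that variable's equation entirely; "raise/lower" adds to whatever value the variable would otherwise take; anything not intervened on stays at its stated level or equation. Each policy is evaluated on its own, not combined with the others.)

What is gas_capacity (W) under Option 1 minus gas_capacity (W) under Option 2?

-104

Option 1 (G + 11):
  G = 157 + 11 = 168
  W = 300 + 4·168 = 972
Option 2 (G := 194, C := 202):
  G = 194
  W = 300 + 4·194 = 1076
W: 972 − 1076 = -104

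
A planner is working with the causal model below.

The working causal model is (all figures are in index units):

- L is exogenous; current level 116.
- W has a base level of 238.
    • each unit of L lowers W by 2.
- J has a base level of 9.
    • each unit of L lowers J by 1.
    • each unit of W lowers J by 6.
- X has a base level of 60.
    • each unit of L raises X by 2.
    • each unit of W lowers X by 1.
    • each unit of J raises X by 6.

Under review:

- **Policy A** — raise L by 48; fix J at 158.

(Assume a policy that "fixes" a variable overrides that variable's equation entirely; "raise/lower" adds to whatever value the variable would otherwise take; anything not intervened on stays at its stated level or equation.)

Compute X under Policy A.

1426

Policy A (L + 48, J := 158):
  L = 116 + 48 = 164
  W = 238 − 2·164 = -90
  J = 158
  X = 60 + 2·164 − (-90) + 6·158 = 1426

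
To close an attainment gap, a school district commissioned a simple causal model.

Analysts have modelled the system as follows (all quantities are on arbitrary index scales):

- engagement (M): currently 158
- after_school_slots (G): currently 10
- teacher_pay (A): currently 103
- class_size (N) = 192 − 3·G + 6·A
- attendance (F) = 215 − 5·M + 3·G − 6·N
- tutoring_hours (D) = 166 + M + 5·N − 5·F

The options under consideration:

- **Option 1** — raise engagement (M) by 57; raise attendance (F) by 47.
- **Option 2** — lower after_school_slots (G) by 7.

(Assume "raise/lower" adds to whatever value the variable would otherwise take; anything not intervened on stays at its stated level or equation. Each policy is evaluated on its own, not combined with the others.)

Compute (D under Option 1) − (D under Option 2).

Option 1 (M + 57, F + 47):
  M = 158 + 57 = 215
  G = 10
  A = 103
  N = 192 − 3·10 + 6·103 = 780
  F = 215 − 5·215 + 3·10 − 6·780 (+47 from intervention) = -5463
  D = 166 + 215 + 5·780 − 5·(-5463) = 31596
Option 2 (G − 7):
  M = 158
  G = 10 − 7 = 3
  A = 103
  N = 192 − 3·3 + 6·103 = 801
  F = 215 − 5·158 + 3·3 − 6·801 = -5372
  D = 166 + 158 + 5·801 − 5·(-5372) = 31189
D: 31596 − 31189 = 407

407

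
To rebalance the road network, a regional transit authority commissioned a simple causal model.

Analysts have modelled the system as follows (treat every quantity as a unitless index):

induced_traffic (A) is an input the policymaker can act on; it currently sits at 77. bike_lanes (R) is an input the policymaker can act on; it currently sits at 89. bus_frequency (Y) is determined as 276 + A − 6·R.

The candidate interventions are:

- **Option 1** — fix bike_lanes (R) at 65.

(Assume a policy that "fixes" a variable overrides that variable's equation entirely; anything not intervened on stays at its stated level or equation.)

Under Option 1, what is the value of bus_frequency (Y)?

-37

Option 1 (R := 65):
  A = 77
  R = 65
  Y = 276 + 77 − 6·65 = -37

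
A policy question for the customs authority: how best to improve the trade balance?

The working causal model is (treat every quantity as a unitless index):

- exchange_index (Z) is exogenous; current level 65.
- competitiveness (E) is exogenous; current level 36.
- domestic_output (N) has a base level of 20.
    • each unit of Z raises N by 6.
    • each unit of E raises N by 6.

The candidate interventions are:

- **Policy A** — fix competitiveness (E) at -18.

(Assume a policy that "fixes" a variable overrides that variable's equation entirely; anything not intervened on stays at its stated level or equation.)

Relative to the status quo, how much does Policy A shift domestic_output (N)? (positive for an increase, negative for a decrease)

-324

Baseline:
  Z = 65
  E = 36
  N = 20 + 6·65 + 6·36 = 626
Policy A (E := -18):
  Z = 65
  E = -18
  N = 20 + 6·65 + 6·(-18) = 302
Change in N: 302 − 626 = -324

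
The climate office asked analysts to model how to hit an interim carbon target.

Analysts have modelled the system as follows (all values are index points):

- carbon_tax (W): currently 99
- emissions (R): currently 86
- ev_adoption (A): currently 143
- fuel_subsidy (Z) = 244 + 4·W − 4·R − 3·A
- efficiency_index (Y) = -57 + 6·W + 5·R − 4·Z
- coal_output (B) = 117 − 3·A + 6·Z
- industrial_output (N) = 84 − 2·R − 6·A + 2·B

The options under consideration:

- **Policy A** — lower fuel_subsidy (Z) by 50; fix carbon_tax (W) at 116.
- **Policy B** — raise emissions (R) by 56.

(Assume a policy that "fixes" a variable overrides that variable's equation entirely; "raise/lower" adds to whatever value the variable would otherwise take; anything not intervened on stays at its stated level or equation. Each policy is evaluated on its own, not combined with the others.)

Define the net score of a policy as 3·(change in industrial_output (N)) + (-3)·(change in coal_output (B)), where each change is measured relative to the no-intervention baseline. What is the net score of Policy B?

-4368

Baseline:
  W = 99
  R = 86
  A = 143
  Z = 244 + 4·99 − 4·86 − 3·143 = -133
  B = 117 − 3·143 + 6·(-133) = -1110
  N = 84 − 2·86 − 6·143 + 2·(-1110) = -3166
Policy B (R + 56):
  W = 99
  R = 86 + 56 = 142
  A = 143
  Z = 244 + 4·99 − 4·142 − 3·143 = -357
  B = 117 − 3·143 + 6·(-357) = -2454
  N = 84 − 2·142 − 6·143 + 2·(-2454) = -5966
ΔN = -5966 − (-3166) = -2800; ΔB = -2454 − (-1110) = -1344
Score = 3·(-2800) + (-3)·(-1344) = -4368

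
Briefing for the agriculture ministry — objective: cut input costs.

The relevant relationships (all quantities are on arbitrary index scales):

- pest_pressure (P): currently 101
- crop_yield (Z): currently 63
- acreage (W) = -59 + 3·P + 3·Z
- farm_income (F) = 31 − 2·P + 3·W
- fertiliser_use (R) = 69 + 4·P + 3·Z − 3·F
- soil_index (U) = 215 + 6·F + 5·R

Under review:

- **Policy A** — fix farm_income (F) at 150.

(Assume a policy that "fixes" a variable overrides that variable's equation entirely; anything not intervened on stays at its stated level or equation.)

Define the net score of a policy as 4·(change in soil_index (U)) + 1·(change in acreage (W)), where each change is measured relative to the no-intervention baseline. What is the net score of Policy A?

35208

Baseline:
  P = 101
  Z = 63
  W = -59 + 3·101 + 3·63 = 433
  F = 31 − 2·101 + 3·433 = 1128
  R = 69 + 4·101 + 3·63 − 3·1128 = -2722
  U = 215 + 6·1128 + 5·(-2722) = -6627
Policy A (F := 150):
  P = 101
  Z = 63
  W = -59 + 3·101 + 3·63 = 433
  F = 150
  R = 69 + 4·101 + 3·63 − 3·150 = 212
  U = 215 + 6·150 + 5·212 = 2175
ΔU = 2175 − (-6627) = 8802; ΔW = 433 − 433 = 0
Score = 4·8802 + 1·0 = 35208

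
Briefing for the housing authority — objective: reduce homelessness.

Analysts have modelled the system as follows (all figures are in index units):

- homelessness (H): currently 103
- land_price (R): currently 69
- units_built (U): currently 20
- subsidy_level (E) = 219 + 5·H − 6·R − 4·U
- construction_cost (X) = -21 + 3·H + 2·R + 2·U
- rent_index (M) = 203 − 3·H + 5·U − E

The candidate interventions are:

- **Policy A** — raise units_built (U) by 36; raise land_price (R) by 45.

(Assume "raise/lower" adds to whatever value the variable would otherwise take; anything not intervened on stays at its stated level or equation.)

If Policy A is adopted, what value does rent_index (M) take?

Policy A (U + 36, R + 45):
  H = 103
  R = 69 + 45 = 114
  U = 20 + 36 = 56
  E = 219 + 5·103 − 6·114 − 4·56 = -174
  M = 203 − 3·103 + 5·56 − (-174) = 348

348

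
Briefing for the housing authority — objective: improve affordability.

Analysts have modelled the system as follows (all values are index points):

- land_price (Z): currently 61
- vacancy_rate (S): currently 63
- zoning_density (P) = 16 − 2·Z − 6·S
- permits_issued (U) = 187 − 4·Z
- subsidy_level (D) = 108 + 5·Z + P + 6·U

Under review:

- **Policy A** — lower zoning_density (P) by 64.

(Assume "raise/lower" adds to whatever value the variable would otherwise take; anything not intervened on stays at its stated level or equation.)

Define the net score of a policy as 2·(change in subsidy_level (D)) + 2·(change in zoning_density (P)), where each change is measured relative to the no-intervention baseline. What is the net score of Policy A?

Baseline:
  Z = 61
  S = 63
  P = 16 − 2·61 − 6·63 = -484
  U = 187 − 4·61 = -57
  D = 108 + 5·61 + (-484) + 6·(-57) = -413
Policy A (P − 64):
  Z = 61
  S = 63
  P = 16 − 2·61 − 6·63 (−64 from intervention) = -548
  U = 187 − 4·61 = -57
  D = 108 + 5·61 + (-548) + 6·(-57) = -477
ΔD = -477 − (-413) = -64; ΔP = -548 − (-484) = -64
Score = 2·(-64) + 2·(-64) = -256

-256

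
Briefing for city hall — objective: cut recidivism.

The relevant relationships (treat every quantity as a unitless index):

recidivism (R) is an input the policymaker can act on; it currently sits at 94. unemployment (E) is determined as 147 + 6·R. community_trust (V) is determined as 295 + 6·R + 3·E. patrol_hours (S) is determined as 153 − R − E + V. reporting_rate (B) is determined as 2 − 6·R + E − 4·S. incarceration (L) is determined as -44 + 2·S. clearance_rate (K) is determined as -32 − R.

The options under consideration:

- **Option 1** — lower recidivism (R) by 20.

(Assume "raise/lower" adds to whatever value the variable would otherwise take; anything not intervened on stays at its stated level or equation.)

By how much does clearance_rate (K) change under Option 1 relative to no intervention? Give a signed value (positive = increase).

Baseline:
  R = 94
  K = -32 − 94 = -126
Option 1 (R − 20):
  R = 94 − 20 = 74
  K = -32 − 74 = -106
Change in K: -106 − (-126) = 20

20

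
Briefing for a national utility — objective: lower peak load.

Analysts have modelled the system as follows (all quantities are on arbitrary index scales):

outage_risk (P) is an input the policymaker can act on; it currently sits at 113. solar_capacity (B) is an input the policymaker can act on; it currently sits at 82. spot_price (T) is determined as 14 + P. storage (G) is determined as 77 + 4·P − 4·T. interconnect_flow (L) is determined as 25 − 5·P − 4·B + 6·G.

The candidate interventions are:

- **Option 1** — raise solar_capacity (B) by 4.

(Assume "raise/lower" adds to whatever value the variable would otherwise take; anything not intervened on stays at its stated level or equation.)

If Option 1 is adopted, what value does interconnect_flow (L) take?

-758

Option 1 (B + 4):
  P = 113
  B = 82 + 4 = 86
  T = 14 + 113 = 127
  G = 77 + 4·113 − 4·127 = 21
  L = 25 − 5·113 − 4·86 + 6·21 = -758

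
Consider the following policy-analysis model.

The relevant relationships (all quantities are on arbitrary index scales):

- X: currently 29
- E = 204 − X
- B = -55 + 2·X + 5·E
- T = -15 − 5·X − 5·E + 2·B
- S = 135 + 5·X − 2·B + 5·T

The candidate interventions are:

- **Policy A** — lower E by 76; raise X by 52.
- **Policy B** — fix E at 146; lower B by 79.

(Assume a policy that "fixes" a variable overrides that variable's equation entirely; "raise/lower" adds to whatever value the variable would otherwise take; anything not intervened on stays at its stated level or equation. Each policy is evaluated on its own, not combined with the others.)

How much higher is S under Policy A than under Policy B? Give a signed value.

Policy A (E − 76, X + 52):
  X = 29 + 52 = 81
  E = 204 − 81 (−76 from intervention) = 47
  B = -55 + 2·81 + 5·47 = 342
  T = -15 − 5·81 − 5·47 + 2·342 = 29
  S = 135 + 5·81 − 2·342 + 5·29 = 1
Policy B (E := 146, B − 79):
  X = 29
  E = 146
  B = -55 + 2·29 + 5·146 (−79 from intervention) = 654
  T = -15 − 5·29 − 5·146 + 2·654 = 418
  S = 135 + 5·29 − 2·654 + 5·418 = 1062
S: 1 − 1062 = -1061

-1061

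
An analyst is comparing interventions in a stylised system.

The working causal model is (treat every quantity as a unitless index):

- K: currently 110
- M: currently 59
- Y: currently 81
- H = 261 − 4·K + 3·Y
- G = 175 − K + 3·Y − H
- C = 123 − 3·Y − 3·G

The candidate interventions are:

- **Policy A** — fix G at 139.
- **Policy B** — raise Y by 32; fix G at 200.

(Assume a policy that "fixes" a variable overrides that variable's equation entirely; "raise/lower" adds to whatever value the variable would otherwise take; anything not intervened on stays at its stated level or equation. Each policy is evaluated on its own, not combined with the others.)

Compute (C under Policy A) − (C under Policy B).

279

Policy A (G := 139):
  K = 110
  Y = 81
  H = 261 − 4·110 + 3·81 = 64
  G = 139
  C = 123 − 3·81 − 3·139 = -537
Policy B (Y + 32, G := 200):
  K = 110
  Y = 81 + 32 = 113
  H = 261 − 4·110 + 3·113 = 160
  G = 200
  C = 123 − 3·113 − 3·200 = -816
C: -537 − (-816) = 279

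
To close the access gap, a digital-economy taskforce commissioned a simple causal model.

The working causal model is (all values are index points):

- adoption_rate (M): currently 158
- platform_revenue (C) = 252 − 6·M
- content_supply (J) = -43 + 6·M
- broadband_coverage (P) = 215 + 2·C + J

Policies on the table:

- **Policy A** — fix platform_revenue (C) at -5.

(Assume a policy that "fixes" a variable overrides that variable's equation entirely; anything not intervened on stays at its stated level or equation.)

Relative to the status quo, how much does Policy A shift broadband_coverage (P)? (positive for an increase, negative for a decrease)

1382

Baseline:
  M = 158
  C = 252 − 6·158 = -696
  J = -43 + 6·158 = 905
  P = 215 + 2·(-696) + 905 = -272
Policy A (C := -5):
  M = 158
  C = -5
  J = -43 + 6·158 = 905
  P = 215 + 2·(-5) + 905 = 1110
Change in P: 1110 − (-272) = 1382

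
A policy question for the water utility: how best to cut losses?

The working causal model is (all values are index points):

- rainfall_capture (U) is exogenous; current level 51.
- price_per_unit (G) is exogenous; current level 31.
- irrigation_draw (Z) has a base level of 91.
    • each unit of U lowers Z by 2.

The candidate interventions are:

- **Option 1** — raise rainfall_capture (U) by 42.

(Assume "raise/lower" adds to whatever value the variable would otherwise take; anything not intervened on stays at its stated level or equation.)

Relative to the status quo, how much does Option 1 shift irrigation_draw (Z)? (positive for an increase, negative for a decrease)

-84

Baseline:
  U = 51
  Z = 91 − 2·51 = -11
Option 1 (U + 42):
  U = 51 + 42 = 93
  Z = 91 − 2·93 = -95
Change in Z: -95 − (-11) = -84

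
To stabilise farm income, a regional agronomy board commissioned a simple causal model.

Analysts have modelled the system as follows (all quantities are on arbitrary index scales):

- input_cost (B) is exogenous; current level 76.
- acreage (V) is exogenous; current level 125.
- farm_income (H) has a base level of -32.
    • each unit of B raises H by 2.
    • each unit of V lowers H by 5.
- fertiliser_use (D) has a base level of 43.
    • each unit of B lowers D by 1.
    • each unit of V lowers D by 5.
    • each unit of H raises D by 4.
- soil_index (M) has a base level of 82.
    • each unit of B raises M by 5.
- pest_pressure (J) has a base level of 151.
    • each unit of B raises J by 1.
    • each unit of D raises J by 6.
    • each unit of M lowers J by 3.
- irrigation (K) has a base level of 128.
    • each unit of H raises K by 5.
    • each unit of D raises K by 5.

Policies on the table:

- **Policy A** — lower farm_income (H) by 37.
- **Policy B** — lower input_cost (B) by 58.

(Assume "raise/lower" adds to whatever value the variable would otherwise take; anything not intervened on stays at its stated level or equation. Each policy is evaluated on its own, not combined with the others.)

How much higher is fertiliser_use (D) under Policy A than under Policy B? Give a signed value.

258

Policy A (H − 37):
  B = 76
  V = 125
  H = -32 + 2·76 − 5·125 (−37 from intervention) = -542
  D = 43 − 76 − 5·125 + 4·(-542) = -2826
Policy B (B − 58):
  B = 76 − 58 = 18
  V = 125
  H = -32 + 2·18 − 5·125 = -621
  D = 43 − 18 − 5·125 + 4·(-621) = -3084
D: -2826 − (-3084) = 258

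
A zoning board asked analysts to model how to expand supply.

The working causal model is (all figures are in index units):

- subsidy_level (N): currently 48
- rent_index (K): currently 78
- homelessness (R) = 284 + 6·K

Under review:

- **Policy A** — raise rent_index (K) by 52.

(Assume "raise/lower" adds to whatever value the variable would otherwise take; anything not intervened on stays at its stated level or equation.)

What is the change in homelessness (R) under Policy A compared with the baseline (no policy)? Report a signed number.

312

Baseline:
  K = 78
  R = 284 + 6·78 = 752
Policy A (K + 52):
  K = 78 + 52 = 130
  R = 284 + 6·130 = 1064
Change in R: 1064 − 752 = 312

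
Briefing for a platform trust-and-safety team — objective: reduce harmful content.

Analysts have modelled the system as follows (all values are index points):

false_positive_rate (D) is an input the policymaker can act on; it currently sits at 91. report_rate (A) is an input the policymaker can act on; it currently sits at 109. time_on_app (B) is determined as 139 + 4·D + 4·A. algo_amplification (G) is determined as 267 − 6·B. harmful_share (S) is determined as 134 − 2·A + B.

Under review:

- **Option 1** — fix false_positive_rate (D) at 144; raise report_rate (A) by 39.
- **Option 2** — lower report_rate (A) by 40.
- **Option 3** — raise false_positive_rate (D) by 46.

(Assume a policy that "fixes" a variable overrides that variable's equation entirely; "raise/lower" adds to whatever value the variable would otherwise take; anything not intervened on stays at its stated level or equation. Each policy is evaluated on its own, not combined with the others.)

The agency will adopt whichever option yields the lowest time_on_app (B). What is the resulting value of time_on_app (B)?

Option 1 (D := 144, A + 39):
  D = 144
  A = 109 + 39 = 148
  B = 139 + 4·144 + 4·148 = 1307
Option 2 (A − 40):
  D = 91
  A = 109 − 40 = 69
  B = 139 + 4·91 + 4·69 = 779
Option 3 (D + 46):
  D = 91 + 46 = 137
  A = 109
  B = 139 + 4·137 + 4·109 = 1123
Comparing — Option 1: B=1307, Option 2: B=779, Option 3: B=1123. Lowest is 779 (Option 2).

779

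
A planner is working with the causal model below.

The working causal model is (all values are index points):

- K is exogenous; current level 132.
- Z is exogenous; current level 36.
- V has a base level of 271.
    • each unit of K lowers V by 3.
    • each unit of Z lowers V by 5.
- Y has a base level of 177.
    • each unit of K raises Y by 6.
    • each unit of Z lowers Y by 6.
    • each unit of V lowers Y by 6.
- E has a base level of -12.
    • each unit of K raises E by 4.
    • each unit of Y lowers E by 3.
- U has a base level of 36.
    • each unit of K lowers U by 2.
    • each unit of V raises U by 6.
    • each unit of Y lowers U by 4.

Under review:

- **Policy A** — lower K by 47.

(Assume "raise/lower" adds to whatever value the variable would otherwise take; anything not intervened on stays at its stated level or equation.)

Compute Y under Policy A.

1455

Policy A (K − 47):
  K = 132 − 47 = 85
  Z = 36
  V = 271 − 3·85 − 5·36 = -164
  Y = 177 + 6·85 − 6·36 − 6·(-164) = 1455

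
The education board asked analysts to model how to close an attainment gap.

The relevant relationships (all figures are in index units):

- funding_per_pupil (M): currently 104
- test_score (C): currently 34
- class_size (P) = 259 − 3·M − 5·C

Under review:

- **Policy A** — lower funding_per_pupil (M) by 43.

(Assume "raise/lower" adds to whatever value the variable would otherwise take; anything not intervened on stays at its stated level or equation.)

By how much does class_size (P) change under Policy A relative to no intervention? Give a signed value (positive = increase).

Baseline:
  M = 104
  C = 34
  P = 259 − 3·104 − 5·34 = -223
Policy A (M − 43):
  M = 104 − 43 = 61
  C = 34
  P = 259 − 3·61 − 5·34 = -94
Change in P: -94 − (-223) = 129

129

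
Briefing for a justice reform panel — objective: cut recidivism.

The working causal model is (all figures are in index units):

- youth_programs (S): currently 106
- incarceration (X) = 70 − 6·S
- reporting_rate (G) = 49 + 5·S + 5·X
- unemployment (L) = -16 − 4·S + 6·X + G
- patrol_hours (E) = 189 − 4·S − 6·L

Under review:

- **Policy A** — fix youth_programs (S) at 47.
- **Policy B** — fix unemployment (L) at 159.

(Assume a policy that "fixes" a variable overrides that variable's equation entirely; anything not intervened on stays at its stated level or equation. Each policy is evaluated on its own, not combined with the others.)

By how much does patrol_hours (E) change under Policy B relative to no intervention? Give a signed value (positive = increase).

-37476

Baseline:
  S = 106
  X = 70 − 6·106 = -566
  G = 49 + 5·106 + 5·(-566) = -2251
  L = -16 − 4·106 + 6·(-566) + (-2251) = -6087
  E = 189 − 4·106 − 6·(-6087) = 36287
Policy B (L := 159):
  S = 106
  X = 70 − 6·106 = -566
  G = 49 + 5·106 + 5·(-566) = -2251
  L = 159
  E = 189 − 4·106 − 6·159 = -1189
Change in E: -1189 − 36287 = -37476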